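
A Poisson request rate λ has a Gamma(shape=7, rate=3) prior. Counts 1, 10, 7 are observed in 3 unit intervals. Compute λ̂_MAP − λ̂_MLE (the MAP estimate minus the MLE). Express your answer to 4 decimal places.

Σxᵢ = 18. Posterior is Gamma(25, 6); MAP = (25−1)/6 = 24/6 ≈ 4.00000.
MLE = x̄ = 18/3 ≈ 6.00000.
Difference = 24/6 − 18/3 = -2 ≈ -2.0000.

MAP − MLE = -2.0000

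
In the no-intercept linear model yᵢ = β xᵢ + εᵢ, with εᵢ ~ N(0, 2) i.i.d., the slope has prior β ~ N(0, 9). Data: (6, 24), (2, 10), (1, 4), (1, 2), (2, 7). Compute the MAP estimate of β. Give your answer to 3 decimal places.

log p(β | y) = −Σ(yᵢ − βxᵢ)²/(2·2) − β²/(2·9) + const.
Setting the derivative to zero: Σxᵢ(yᵢ − βxᵢ)/2 − β/9 = 0, so β = Σxᵢyᵢ / (Σxᵢ² + σ²/τ²).
Σxᵢyᵢ = 6·24 + 2·10 + 1·4 + 1·2 + 2·7 = 184; Σxᵢ² = 46; σ²/τ² = 2/9.
β̂_MAP = 184 / (46 + 2/9) = 184/(416/9) = 207/52 ≈ 3.981.

β̂_MAP = 3.981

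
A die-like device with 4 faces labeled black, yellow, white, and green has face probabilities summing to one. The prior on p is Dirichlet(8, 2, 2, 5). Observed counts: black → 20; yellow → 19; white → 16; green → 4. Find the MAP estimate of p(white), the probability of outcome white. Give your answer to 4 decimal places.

The posterior is Dirichlet(αᵢ + nᵢ) = Dirichlet(28, 21, 18, 9).
For a Dirichlet(a₁,…,a_K) with all aᵢ > 1, the mode has j-th component (aⱼ − 1)/(Σaᵢ − K).
Here Σaᵢ = 76 and K = 4, so p(white) = (18 − 1)/(76 − 4) = 17/72 ≈ 0.2361.

MAP estimate of p(white) = 0.2361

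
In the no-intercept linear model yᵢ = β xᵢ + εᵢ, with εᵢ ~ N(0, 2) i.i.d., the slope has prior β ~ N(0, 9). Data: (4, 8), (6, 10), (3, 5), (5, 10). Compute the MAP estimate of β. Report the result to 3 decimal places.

log p(β | y) = −Σ(yᵢ − βxᵢ)²/(2·2) − β²/(2·9) + const.
Setting the derivative to zero: Σxᵢ(yᵢ − βxᵢ)/2 − β/9 = 0, so β = Σxᵢyᵢ / (Σxᵢ² + σ²/τ²).
Σxᵢyᵢ = 4·8 + 6·10 + 3·5 + 5·10 = 157; Σxᵢ² = 86; σ²/τ² = 2/9.
β̂_MAP = 157 / (86 + 2/9) = 157/(776/9) = 1413/776 ≈ 1.821.

β̂_MAP = 1.821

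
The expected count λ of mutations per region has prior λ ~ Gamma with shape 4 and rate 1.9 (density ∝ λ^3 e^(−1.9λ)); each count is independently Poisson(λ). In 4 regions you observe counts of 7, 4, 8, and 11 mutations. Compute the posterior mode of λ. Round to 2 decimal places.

Σxᵢ = 7+4+8+11 = 30, with n = 4.
Posterior ∝ λ^3e^(−1.9λ) · λ^30e^(−4λ) = λ^33e^(−5.9λ), i.e. Gamma(shape=34, rate=5.9).
The mode of a Gamma(a, b) with a ≥ 1 (shape–rate) is (a−1)/b = 33/5.9 ≈ 5.59.

λ̂_MAP = 5.59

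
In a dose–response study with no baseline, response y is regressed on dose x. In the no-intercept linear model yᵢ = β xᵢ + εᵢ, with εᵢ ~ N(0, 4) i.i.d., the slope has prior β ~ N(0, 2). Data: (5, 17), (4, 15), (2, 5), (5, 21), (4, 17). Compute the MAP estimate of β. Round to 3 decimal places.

log p(β | y) = −Σ(yᵢ − βxᵢ)²/(2·4) − β²/(2·2) + const.
Setting the derivative to zero: Σxᵢ(yᵢ − βxᵢ)/4 − β/2 = 0, so β = Σxᵢyᵢ / (Σxᵢ² + σ²/τ²).
Σxᵢyᵢ = 5·17 + 4·15 + 2·5 + 5·21 + 4·17 = 328; Σxᵢ² = 86; σ²/τ² = 2.
β̂_MAP = 328 / (86 + 2) = 328/88 ≈ 3.727.

β̂_MAP = 3.727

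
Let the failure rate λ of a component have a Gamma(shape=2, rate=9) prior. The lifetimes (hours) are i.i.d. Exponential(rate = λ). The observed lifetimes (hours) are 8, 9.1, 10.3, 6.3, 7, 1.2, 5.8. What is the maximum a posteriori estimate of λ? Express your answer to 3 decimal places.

λ̂_MAP = 0.141

The Exponential(rate=λ) likelihood is ∝ λ^n e^(−λΣtᵢ). Here n = 7 and Σtᵢ = 8 + 9.1 + 10.3 + 6.3 + 7 + 1.2 + 5.8 = 47.7.
Posterior ∝ λe^(−9λ) · λ^7e^(−47.7λ) = λ^8e^(−56.7λ), i.e. Gamma(9, 56.7).
Mode = (a−1)/b = 8/56.7 ≈ 0.141.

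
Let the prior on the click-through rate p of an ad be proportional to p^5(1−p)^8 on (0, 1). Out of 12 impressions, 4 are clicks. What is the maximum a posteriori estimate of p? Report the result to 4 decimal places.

The prior density ∝ p^5(1−p)^8 is the kernel of Beta(6, 9).
Data: 4 successes in 12 trials. The binomial likelihood contributes p^4(1−p)^8, so the posterior is Beta(6+4, 9+8) = Beta(10, 17).
For Beta(a, b) with a, b > 1 the mode is (a−1)/(a+b−2) = 9/25 ≈ 0.3600.

p̂_MAP = 0.3600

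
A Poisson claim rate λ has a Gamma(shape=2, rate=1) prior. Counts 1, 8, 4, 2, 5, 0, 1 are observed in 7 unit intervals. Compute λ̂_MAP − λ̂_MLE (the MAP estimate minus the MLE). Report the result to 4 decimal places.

Σxᵢ = 21. Posterior is Gamma(23, 8); MAP = (23−1)/8 = 22/8 ≈ 2.75000.
MLE = x̄ = 21/7 ≈ 3.00000.
Difference = 22/8 − 21/7 = -1/4 ≈ -0.2500.

MAP − MLE = -0.2500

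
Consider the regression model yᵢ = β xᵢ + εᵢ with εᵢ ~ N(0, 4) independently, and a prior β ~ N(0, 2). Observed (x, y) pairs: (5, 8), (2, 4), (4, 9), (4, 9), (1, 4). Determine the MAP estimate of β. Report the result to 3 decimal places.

log p(β | y) = −Σ(yᵢ − βxᵢ)²/(2·4) − β²/(2·2) + const.
Setting the derivative to zero: Σxᵢ(yᵢ − βxᵢ)/4 − β/2 = 0, so β = Σxᵢyᵢ / (Σxᵢ² + σ²/τ²).
Σxᵢyᵢ = 5·8 + 2·4 + 4·9 + 4·9 + 1·4 = 124; Σxᵢ² = 62; σ²/τ² = 2.
β̂_MAP = 124 / (62 + 2) = 124/64 ≈ 1.938.

β̂_MAP = 1.938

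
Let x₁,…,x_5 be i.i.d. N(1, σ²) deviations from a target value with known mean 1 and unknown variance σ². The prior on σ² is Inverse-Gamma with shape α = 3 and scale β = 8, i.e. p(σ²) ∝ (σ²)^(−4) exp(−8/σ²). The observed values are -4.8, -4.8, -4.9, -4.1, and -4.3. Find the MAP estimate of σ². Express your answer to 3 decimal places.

Sum of squared deviations about the known mean: SS = (-4.8−1)² + (-4.8−1)² + (-4.9−1)² + (-4.1−1)² + (-4.3−1)² = 156.19.
The Normal likelihood contributes (σ²)^(−n/2) exp(−SS/(2σ²)), so the posterior is Inverse-Gamma(α + n/2, β + SS/2) = Inverse-Gamma(5.5, 86.095).
The mode of Inverse-Gamma(a, b) is b/(a+1) = 86.095/6.5 ≈ 13.245.

σ̂²_MAP = 13.245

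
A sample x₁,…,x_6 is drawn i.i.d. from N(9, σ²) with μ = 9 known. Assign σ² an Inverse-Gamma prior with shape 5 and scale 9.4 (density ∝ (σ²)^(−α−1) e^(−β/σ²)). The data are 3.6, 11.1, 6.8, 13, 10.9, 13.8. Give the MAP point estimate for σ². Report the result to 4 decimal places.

Sum of squared deviations about the known mean: SS = (3.6−9)² + (11.1−9)² + (6.8−9)² + (13−9)² + (10.9−9)² + (13.8−9)² = 81.06.
The Normal likelihood contributes (σ²)^(−n/2) exp(−SS/(2σ²)), so the posterior is Inverse-Gamma(α + n/2, β + SS/2) = Inverse-Gamma(8, 49.93).
The mode of Inverse-Gamma(a, b) is b/(a+1) = 49.93/9 ≈ 5.5478.

σ̂²_MAP = 5.5478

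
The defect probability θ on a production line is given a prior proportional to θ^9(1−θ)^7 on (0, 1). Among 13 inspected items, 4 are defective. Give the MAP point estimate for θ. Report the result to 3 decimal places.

θ̂_MAP = 0.448

The prior density ∝ θ^9(1−θ)^7 is the kernel of Beta(10, 8).
Data: 4 successes in 13 trials. The binomial likelihood contributes θ^4(1−θ)^9, so the posterior is Beta(10+4, 8+9) = Beta(14, 17).
For Beta(a, b) with a, b > 1 the mode is (a−1)/(a+b−2) = 13/29 ≈ 0.448.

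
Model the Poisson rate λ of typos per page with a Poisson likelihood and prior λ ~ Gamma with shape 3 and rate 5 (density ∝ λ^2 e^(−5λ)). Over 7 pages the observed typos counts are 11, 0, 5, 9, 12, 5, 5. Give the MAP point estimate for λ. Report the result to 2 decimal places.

λ̂_MAP = 4.08

Σxᵢ = 11+0+5+9+12+5+5 = 47, with n = 7.
Posterior ∝ λ^2e^(−5λ) · λ^47e^(−7λ) = λ^49e^(−12λ), i.e. Gamma(shape=50, rate=12).
The mode of a Gamma(a, b) with a ≥ 1 (shape–rate) is (a−1)/b = 49/12 ≈ 4.08.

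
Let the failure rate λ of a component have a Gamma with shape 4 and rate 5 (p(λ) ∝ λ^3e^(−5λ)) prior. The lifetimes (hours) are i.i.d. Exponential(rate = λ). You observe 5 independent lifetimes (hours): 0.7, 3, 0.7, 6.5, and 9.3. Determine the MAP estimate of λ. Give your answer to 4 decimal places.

λ̂_MAP = 0.3175

The Exponential(rate=λ) likelihood is ∝ λ^n e^(−λΣtᵢ). Here n = 5 and Σtᵢ = 0.7 + 3 + 0.7 + 6.5 + 9.3 = 20.2.
Posterior ∝ λ^3e^(−5λ) · λ^5e^(−20.2λ) = λ^8e^(−25.2λ), i.e. Gamma(9, 25.2).
Mode = (a−1)/b = 8/25.2 ≈ 0.3175.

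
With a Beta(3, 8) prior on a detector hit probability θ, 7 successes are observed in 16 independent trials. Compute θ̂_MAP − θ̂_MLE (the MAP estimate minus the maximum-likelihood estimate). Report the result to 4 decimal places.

MAP − MLE = -0.0775

Posterior is Beta(10, 17); MAP = (10−1)/(27−2) = 9/25 ≈ 0.36000.
MLE ignores the prior: θ̂_MLE = k/n = 7/16 ≈ 0.43750.
Difference = 9/25 − 7/16 = -31/400 ≈ -0.0775.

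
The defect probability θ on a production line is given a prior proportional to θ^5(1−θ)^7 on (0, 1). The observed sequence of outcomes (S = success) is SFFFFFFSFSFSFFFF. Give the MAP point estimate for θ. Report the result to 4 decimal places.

The prior density ∝ θ^5(1−θ)^7 is the kernel of Beta(6, 8).
Data: 4 successes in 16 trials (from the sequence). The binomial likelihood contributes θ^4(1−θ)^12, so the posterior is Beta(6+4, 8+12) = Beta(10, 20).
For Beta(a, b) with a, b > 1 the mode is (a−1)/(a+b−2) = 9/28 ≈ 0.3214.

θ̂_MAP = 0.3214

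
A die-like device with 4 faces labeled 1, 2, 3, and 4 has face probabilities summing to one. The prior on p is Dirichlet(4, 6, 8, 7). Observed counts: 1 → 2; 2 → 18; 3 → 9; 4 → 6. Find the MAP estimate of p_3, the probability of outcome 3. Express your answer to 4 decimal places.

The posterior is Dirichlet(αᵢ + nᵢ) = Dirichlet(6, 24, 17, 13).
For a Dirichlet(a₁,…,a_K) with all aᵢ > 1, the mode has j-th component (aⱼ − 1)/(Σaᵢ − K).
Here Σaᵢ = 60 and K = 4, so p_3 = (17 − 1)/(60 − 4) = 16/56 ≈ 0.2857.

MAP estimate: 0.2857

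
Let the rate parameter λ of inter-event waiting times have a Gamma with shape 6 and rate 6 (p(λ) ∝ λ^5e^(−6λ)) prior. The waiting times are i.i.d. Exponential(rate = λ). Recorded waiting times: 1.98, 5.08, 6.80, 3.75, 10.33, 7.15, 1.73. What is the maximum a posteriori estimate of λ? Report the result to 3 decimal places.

The Exponential(rate=λ) likelihood is ∝ λ^n e^(−λΣtᵢ). Here n = 7 and Σtᵢ = 1.98 + 5.08 + 6.80 + 3.75 + 10.33 + 7.15 + 1.73 = 36.82.
Posterior ∝ λ^5e^(−6λ) · λ^7e^(−36.82λ) = λ^12e^(−42.82λ), i.e. Gamma(13, 42.82).
Mode = (a−1)/b = 12/42.82 ≈ 0.280.

λ̂_MAP = 0.280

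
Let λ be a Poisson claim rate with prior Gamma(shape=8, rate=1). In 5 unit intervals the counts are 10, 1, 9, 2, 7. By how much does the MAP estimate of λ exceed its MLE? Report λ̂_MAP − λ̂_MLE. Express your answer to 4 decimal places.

Σxᵢ = 29. Posterior is Gamma(37, 6); MAP = (37−1)/6 = 36/6 ≈ 6.00000.
MLE = x̄ = 29/5 ≈ 5.80000.
Difference = 36/6 − 29/5 = 1/5 ≈ 0.2000.

MAP − MLE = 0.2000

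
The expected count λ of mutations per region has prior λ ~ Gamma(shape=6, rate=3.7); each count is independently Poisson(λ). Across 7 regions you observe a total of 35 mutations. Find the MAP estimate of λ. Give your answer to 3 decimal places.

λ̂_MAP = 3.738

Σxᵢ = 35, n = 7.
Posterior ∝ λ^5e^(−3.7λ) · λ^35e^(−7λ) = λ^40e^(−10.7λ), i.e. Gamma(shape=41, rate=10.7).
The mode of a Gamma(a, b) with a ≥ 1 (shape–rate) is (a−1)/b = 40/10.7 ≈ 3.738.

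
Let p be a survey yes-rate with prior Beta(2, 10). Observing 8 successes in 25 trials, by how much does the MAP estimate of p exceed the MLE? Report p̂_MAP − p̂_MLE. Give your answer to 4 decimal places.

Posterior is Beta(10, 27); MAP = (10−1)/(37−2) = 9/35 ≈ 0.25714.
MLE ignores the prior: p̂_MLE = k/n = 8/25 ≈ 0.32000.
Difference = 9/35 − 8/25 = -11/175 ≈ -0.0629.

MAP − MLE = -0.0629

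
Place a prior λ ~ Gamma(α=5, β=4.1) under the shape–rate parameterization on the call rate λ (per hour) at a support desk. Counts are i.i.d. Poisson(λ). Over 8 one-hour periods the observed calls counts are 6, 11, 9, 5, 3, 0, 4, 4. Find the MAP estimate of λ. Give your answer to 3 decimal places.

λ̂_MAP = 3.802

Σxᵢ = 6+11+9+5+3+0+4+4 = 42, with n = 8.
Posterior ∝ λ^4e^(−4.1λ) · λ^42e^(−8λ) = λ^46e^(−12.1λ), i.e. Gamma(shape=47, rate=12.1).
The mode of a Gamma(a, b) with a ≥ 1 (shape–rate) is (a−1)/b = 46/12.1 ≈ 3.802.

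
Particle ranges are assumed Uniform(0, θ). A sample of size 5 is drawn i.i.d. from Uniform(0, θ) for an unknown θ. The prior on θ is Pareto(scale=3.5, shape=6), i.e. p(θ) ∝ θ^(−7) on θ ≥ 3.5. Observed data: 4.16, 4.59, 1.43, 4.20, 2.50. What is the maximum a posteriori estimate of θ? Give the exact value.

The Uniform(0, θ) likelihood is θ^(−n) for θ ≥ max(xᵢ), zero otherwise. Here max(xᵢ) = 4.59.
Posterior ∝ θ^(−7) · θ^(−5) = θ^(−12) on θ ≥ max(3.5, 4.59) = 4.59.
This density is strictly decreasing in θ, so the posterior mode lies at the lower boundary of the support.

θ̂_MAP = 4.59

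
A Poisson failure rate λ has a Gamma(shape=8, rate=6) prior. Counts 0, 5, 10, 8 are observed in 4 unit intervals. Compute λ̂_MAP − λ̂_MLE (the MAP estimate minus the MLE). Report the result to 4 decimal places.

Σxᵢ = 23. Posterior is Gamma(31, 10); MAP = (31−1)/10 = 30/10 ≈ 3.00000.
MLE = x̄ = 23/4 ≈ 5.75000.
Difference = 30/10 − 23/4 = -11/4 ≈ -2.7500.

MAP − MLE = -2.7500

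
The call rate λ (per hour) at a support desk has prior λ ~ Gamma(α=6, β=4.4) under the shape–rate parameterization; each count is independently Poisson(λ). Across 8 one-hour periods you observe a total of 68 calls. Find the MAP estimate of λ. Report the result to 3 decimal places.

λ̂_MAP = 5.887

Σxᵢ = 68, n = 8.
Posterior ∝ λ^5e^(−4.4λ) · λ^68e^(−8λ) = λ^73e^(−12.4λ), i.e. Gamma(shape=74, rate=12.4).
The mode of a Gamma(a, b) with a ≥ 1 (shape–rate) is (a−1)/b = 73/12.4 ≈ 5.887.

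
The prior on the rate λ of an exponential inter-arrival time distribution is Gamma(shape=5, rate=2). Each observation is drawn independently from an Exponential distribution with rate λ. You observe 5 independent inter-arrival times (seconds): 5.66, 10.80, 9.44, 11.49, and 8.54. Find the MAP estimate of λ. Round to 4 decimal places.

λ̂_MAP = 0.1878

The Exponential(rate=λ) likelihood is ∝ λ^n e^(−λΣtᵢ). Here n = 5 and Σtᵢ = 5.66 + 10.80 + 9.44 + 11.49 + 8.54 = 45.93.
Posterior ∝ λ^4e^(−2λ) · λ^5e^(−45.93λ) = λ^9e^(−47.93λ), i.e. Gamma(10, 47.93).
Mode = (a−1)/b = 9/47.93 ≈ 0.1878.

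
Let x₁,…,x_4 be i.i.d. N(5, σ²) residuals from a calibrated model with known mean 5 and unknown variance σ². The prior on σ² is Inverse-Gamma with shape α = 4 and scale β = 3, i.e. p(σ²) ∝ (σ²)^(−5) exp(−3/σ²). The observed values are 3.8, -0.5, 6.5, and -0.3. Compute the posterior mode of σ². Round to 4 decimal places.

σ̂²_MAP = 4.8593

Sum of squared deviations about the known mean: SS = (3.8−5)² + (-0.5−5)² + (6.5−5)² + (-0.3−5)² = 62.03.
The Normal likelihood contributes (σ²)^(−n/2) exp(−SS/(2σ²)), so the posterior is Inverse-Gamma(α + n/2, β + SS/2) = Inverse-Gamma(6, 34.015).
The mode of Inverse-Gamma(a, b) is b/(a+1) = 34.015/7 ≈ 4.8593.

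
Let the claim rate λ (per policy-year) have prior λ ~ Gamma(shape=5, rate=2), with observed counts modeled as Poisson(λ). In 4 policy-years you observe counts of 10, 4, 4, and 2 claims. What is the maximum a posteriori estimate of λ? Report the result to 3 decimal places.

Σxᵢ = 10+4+4+2 = 20, with n = 4.
Posterior ∝ λ^4e^(−2λ) · λ^20e^(−4λ) = λ^24e^(−6λ), i.e. Gamma(shape=25, rate=6).
The mode of a Gamma(a, b) with a ≥ 1 (shape–rate) is (a−1)/b = 24/6 ≈ 4.000.

λ̂_MAP = 4.000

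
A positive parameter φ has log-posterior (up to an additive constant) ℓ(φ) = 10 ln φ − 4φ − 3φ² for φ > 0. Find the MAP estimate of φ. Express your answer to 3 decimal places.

ℓ'(φ) = 10/φ − 4 − 6φ. Setting this to zero and multiplying by φ: 6φ² + 4φ − 10 = 0.
φ = (−4 + √(4² + 4·6·10)) / (2·6) = (−4 + √256) / 12 = (−4 + 16)/12 = 1.
ℓ''(φ) = −10/φ² − 6 < 0, confirming a maximum.

φ̂_MAP = 1.000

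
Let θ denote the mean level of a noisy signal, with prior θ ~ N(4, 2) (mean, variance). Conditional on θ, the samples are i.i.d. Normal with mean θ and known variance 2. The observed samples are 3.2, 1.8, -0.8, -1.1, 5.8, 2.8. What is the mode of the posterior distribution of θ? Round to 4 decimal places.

n = 6; x̄ = (3.2 + 1.8 + (-0.8) + (-1.1) + 5.8 + 2.8)/6 = 11.7/6 = 1.95.
For a Normal prior and Normal likelihood with known variance, the posterior is Normal; its mode equals its mean, the precision-weighted average.
Prior precision 1/σ₀² = 1/2 = 0.5; data precision n/σ² = 6/2 = 3.
θ̂ = (0.5·4 + 3·1.95) / (0.5 + 3) = 7.85/3.5 = 157/70 ≈ 2.2429.

θ̂_MAP = 2.2429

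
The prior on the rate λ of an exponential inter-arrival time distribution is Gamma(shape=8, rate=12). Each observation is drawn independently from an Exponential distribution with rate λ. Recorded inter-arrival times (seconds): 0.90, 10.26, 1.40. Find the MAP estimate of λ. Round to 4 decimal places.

λ̂_MAP = 0.4072

The Exponential(rate=λ) likelihood is ∝ λ^n e^(−λΣtᵢ). Here n = 3 and Σtᵢ = 0.90 + 10.26 + 1.40 = 12.56.
Posterior ∝ λ^7e^(−12λ) · λ^3e^(−12.56λ) = λ^10e^(−24.56λ), i.e. Gamma(11, 24.56).
Mode = (a−1)/b = 10/24.56 ≈ 0.4072.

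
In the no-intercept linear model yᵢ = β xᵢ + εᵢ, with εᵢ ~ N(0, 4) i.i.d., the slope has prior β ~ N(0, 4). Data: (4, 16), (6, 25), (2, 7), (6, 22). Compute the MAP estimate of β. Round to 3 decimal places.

log p(β | y) = −Σ(yᵢ − βxᵢ)²/(2·4) − β²/(2·4) + const.
Setting the derivative to zero: Σxᵢ(yᵢ − βxᵢ)/4 − β/4 = 0, so β = Σxᵢyᵢ / (Σxᵢ² + σ²/τ²).
Σxᵢyᵢ = 4·16 + 6·25 + 2·7 + 6·22 = 360; Σxᵢ² = 92; σ²/τ² = 1.
β̂_MAP = 360 / (92 + 1) = 360/93 ≈ 3.871.

β̂_MAP = 3.871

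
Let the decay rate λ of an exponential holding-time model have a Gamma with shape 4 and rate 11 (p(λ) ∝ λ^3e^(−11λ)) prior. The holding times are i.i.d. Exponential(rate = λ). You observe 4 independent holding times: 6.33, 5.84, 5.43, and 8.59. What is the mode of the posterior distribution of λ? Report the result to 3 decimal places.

The Exponential(rate=λ) likelihood is ∝ λ^n e^(−λΣtᵢ). Here n = 4 and Σtᵢ = 6.33 + 5.84 + 5.43 + 8.59 = 26.19.
Posterior ∝ λ^3e^(−11λ) · λ^4e^(−26.19λ) = λ^7e^(−37.19λ), i.e. Gamma(8, 37.19).
Mode = (a−1)/b = 7/37.19 ≈ 0.188.

λ̂_MAP = 0.188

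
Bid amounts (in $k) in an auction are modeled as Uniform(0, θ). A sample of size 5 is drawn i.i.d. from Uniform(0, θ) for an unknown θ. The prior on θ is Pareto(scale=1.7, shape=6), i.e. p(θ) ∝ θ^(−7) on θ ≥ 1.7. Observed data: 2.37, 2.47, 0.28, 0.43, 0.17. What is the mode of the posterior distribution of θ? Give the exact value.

θ̂_MAP = 2.47

The Uniform(0, θ) likelihood is θ^(−n) for θ ≥ max(xᵢ), zero otherwise. Here max(xᵢ) = 2.47.
Posterior ∝ θ^(−7) · θ^(−5) = θ^(−12) on θ ≥ max(1.7, 2.47) = 2.47.
This density is strictly decreasing in θ, so the posterior mode lies at the lower boundary of the support.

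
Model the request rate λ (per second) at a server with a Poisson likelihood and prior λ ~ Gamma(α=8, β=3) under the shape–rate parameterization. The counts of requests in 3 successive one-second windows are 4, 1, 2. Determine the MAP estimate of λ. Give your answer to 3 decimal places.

Σxᵢ = 4+1+2 = 7, with n = 3.
Posterior ∝ λ^7e^(−3λ) · λ^7e^(−3λ) = λ^14e^(−6λ), i.e. Gamma(shape=15, rate=6).
The mode of a Gamma(a, b) with a ≥ 1 (shape–rate) is (a−1)/b = 14/6 ≈ 2.333.

λ̂_MAP = 2.333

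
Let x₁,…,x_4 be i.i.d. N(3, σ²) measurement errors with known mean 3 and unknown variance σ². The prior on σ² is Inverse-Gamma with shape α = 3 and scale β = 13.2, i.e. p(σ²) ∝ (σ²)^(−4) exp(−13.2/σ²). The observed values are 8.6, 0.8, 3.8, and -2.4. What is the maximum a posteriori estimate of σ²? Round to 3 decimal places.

σ̂²_MAP = 7.700

Sum of squared deviations about the known mean: SS = (8.6−3)² + (0.8−3)² + (3.8−3)² + (-2.4−3)² = 66.
The Normal likelihood contributes (σ²)^(−n/2) exp(−SS/(2σ²)), so the posterior is Inverse-Gamma(α + n/2, β + SS/2) = Inverse-Gamma(5, 46.2).
The mode of Inverse-Gamma(a, b) is b/(a+1) = 46.2/6 ≈ 7.700.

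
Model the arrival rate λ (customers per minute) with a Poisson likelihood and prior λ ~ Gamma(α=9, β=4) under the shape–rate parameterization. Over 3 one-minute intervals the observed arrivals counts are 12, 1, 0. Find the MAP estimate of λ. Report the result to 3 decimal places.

Σxᵢ = 12+1+0 = 13, with n = 3.
Posterior ∝ λ^8e^(−4λ) · λ^13e^(−3λ) = λ^21e^(−7λ), i.e. Gamma(shape=22, rate=7).
The mode of a Gamma(a, b) with a ≥ 1 (shape–rate) is (a−1)/b = 21/7 ≈ 3.000.

λ̂_MAP = 3.000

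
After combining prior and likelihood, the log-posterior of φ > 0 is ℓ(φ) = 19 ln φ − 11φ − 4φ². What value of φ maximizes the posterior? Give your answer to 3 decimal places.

ℓ'(φ) = 19/φ − 11 − 8φ. Setting this to zero and multiplying by φ: 8φ² + 11φ − 19 = 0.
φ = (−11 + √(11² + 4·8·19)) / (2·8) = (−11 + √729) / 16 = (−11 + 27)/16 = 1.
ℓ''(φ) = −19/φ² − 8 < 0, confirming a maximum.

φ̂_MAP = 1.000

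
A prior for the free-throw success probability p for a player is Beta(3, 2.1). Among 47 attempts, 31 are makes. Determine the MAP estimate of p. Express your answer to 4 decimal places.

p̂_MAP = 0.6587

Prior: Beta(3, 2.1).
Data: 31 successes in 47 trials. The binomial likelihood contributes p^31(1−p)^16, so the posterior is Beta(3+31, 2.1+16) = Beta(34, 18.1).
For Beta(a, b) with a, b > 1 the mode is (a−1)/(a+b−2) = 33/50.1 ≈ 0.6587.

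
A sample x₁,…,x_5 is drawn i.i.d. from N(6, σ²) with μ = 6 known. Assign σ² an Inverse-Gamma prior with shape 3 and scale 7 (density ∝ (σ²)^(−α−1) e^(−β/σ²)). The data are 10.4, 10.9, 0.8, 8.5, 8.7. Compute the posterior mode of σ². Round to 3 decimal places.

Sum of squared deviations about the known mean: SS = (10.4−6)² + (10.9−6)² + (0.8−6)² + (8.5−6)² + (8.7−6)² = 83.95.
The Normal likelihood contributes (σ²)^(−n/2) exp(−SS/(2σ²)), so the posterior is Inverse-Gamma(α + n/2, β + SS/2) = Inverse-Gamma(5.5, 48.975).
The mode of Inverse-Gamma(a, b) is b/(a+1) = 48.975/6.5 ≈ 7.535.

σ̂²_MAP = 7.535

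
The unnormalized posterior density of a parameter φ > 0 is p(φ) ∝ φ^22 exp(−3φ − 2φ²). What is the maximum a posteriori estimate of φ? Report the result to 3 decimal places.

φ̂_MAP = 2.000

ℓ'(φ) = 22/φ − 3 − 4φ. Setting this to zero and multiplying by φ: 4φ² + 3φ − 22 = 0.
φ = (−3 + √(3² + 4·4·22)) / (2·4) = (−3 + √361) / 8 = (−3 + 19)/8 = 2.
ℓ''(φ) = −22/φ² − 4 < 0, confirming a maximum.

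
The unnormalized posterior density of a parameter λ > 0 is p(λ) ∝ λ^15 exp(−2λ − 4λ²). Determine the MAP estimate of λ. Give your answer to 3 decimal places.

λ̂_MAP = 1.250

ℓ'(λ) = 15/λ − 2 − 8λ. Setting this to zero and multiplying by λ: 8λ² + 2λ − 15 = 0.
λ = (−2 + √(2² + 4·8·15)) / (2·8) = (−2 + √484) / 16 = (−2 + 22)/16 = 5/4.
ℓ''(λ) = −15/λ² − 8 < 0, confirming a maximum.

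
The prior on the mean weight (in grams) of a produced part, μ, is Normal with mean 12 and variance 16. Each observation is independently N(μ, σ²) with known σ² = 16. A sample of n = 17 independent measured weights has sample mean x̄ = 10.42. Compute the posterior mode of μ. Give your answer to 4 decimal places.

n = 17, x̄ = 10.42.
For a Normal prior and Normal likelihood with known variance, the posterior is Normal; its mode equals its mean, the precision-weighted average.
Prior precision 1/σ₀² = 1/16 = 0.0625; data precision n/σ² = 17/16 = 1.0625.
μ̂ = (0.0625·12 + 1.0625·10.42) / (0.0625 + 1.0625) = 11.82125/1.125 = 9457/900 ≈ 10.5078.

μ̂_MAP = 10.5078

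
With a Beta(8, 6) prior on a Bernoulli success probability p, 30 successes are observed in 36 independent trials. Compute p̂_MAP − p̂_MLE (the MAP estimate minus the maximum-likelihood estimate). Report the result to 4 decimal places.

Posterior is Beta(38, 12); MAP = (38−1)/(50−2) = 37/48 ≈ 0.77083.
MLE ignores the prior: p̂_MLE = k/n = 30/36 ≈ 0.83333.
Difference = 37/48 − 30/36 = -1/16 ≈ -0.0625.

MAP − MLE = -0.0625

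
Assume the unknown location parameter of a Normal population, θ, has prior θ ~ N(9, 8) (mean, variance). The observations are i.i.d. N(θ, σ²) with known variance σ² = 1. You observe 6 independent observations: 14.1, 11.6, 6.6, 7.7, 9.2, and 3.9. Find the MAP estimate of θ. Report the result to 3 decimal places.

θ̂_MAP = 8.853

n = 6; x̄ = (14.1 + 11.6 + 6.6 + 7.7 + 9.2 + 3.9)/6 = 53.1/6 = 8.85.
For a Normal prior and Normal likelihood with known variance, the posterior is Normal; its mode equals its mean, the precision-weighted average.
Prior precision 1/σ₀² = 1/8 = 0.125; data precision n/σ² = 6/1 = 6.
θ̂ = (0.125·9 + 6·8.85) / (0.125 + 6) = 54.225/6.125 = 2169/245 ≈ 8.853.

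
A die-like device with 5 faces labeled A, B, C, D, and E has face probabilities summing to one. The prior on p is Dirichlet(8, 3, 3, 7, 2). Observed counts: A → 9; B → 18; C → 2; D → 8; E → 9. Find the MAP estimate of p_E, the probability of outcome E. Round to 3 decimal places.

MAP estimate of p_E = 0.156

The posterior is Dirichlet(αᵢ + nᵢ) = Dirichlet(17, 21, 5, 15, 11).
For a Dirichlet(a₁,…,a_K) with all aᵢ > 1, the mode has j-th component (aⱼ − 1)/(Σaᵢ − K).
Here Σaᵢ = 69 and K = 5, so p_E = (11 − 1)/(69 − 5) = 10/64 ≈ 0.156.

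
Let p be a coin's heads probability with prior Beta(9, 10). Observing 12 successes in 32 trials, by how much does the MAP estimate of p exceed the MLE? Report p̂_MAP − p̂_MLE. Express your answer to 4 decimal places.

Posterior is Beta(21, 30); MAP = (21−1)/(51−2) = 20/49 ≈ 0.40816.
MLE ignores the prior: p̂_MLE = k/n = 12/32 ≈ 0.37500.
Difference = 20/49 − 12/32 = 13/392 ≈ 0.0332.

MAP − MLE = 0.0332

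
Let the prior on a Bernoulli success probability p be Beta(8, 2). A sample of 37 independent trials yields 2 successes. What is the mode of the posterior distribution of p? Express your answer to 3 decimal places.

p̂_MAP = 0.200

Prior: Beta(8, 2).
Data: 2 successes in 37 trials. The binomial likelihood contributes p^2(1−p)^35, so the posterior is Beta(8+2, 2+35) = Beta(10, 37).
For Beta(a, b) with a, b > 1 the mode is (a−1)/(a+b−2) = 9/45 ≈ 0.200.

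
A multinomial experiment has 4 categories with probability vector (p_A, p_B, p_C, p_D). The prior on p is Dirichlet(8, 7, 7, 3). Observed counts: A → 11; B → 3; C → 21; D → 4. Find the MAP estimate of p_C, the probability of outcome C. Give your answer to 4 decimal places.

MAP estimate of p_C = 0.4500

The posterior is Dirichlet(αᵢ + nᵢ) = Dirichlet(19, 10, 28, 7).
For a Dirichlet(a₁,…,a_K) with all aᵢ > 1, the mode has j-th component (aⱼ − 1)/(Σaᵢ − K).
Here Σaᵢ = 64 and K = 4, so p_C = (28 − 1)/(64 − 4) = 27/60 ≈ 0.4500.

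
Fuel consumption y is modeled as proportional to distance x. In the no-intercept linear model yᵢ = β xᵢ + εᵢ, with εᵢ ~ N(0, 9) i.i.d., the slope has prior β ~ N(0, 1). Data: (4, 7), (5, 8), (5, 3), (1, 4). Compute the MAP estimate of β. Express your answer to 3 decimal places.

β̂_MAP = 1.145

log p(β | y) = −Σ(yᵢ − βxᵢ)²/(2·9) − β²/(2·1) + const.
Setting the derivative to zero: Σxᵢ(yᵢ − βxᵢ)/9 − β/1 = 0, so β = Σxᵢyᵢ / (Σxᵢ² + σ²/τ²).
Σxᵢyᵢ = 4·7 + 5·8 + 5·3 + 1·4 = 87; Σxᵢ² = 67; σ²/τ² = 9.
β̂_MAP = 87 / (67 + 9) = 87/76 ≈ 1.145.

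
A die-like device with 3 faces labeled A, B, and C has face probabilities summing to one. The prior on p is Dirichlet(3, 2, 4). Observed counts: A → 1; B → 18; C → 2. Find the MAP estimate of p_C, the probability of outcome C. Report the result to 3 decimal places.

The posterior is Dirichlet(αᵢ + nᵢ) = Dirichlet(4, 20, 6).
For a Dirichlet(a₁,…,a_K) with all aᵢ > 1, the mode has j-th component (aⱼ − 1)/(Σaᵢ − K).
Here Σaᵢ = 30 and K = 3, so p_C = (6 − 1)/(30 − 3) = 5/27 ≈ 0.185.

MAP estimate of p_C = 0.185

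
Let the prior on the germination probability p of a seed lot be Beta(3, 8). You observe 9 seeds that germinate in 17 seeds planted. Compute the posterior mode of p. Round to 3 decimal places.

Prior: Beta(3, 8).
Data: 9 successes in 17 trials. The binomial likelihood contributes p^9(1−p)^8, so the posterior is Beta(3+9, 8+8) = Beta(12, 16).
For Beta(a, b) with a, b > 1 the mode is (a−1)/(a+b−2) = 11/26 ≈ 0.423.

p̂_MAP = 0.423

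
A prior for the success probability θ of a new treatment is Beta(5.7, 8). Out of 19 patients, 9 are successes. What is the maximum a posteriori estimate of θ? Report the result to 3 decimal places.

Prior: Beta(5.7, 8).
Data: 9 successes in 19 trials. The binomial likelihood contributes θ^9(1−θ)^10, so the posterior is Beta(5.7+9, 8+10) = Beta(14.7, 18).
For Beta(a, b) with a, b > 1 the mode is (a−1)/(a+b−2) = 13.7/30.7 ≈ 0.446.

θ̂_MAP = 0.446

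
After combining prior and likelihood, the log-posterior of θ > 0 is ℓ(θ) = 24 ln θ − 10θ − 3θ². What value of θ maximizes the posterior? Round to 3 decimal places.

ℓ'(θ) = 24/θ − 10 − 6θ. Setting this to zero and multiplying by θ: 6θ² + 10θ − 24 = 0.
θ = (−10 + √(10² + 4·6·24)) / (2·6) = (−10 + √676) / 12 = (−10 + 26)/12 = 4/3.
ℓ''(θ) = −24/θ² − 6 < 0, confirming a maximum.

θ̂_MAP = 1.333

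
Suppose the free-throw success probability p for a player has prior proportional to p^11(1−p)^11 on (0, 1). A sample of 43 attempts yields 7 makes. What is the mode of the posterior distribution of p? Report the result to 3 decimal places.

The prior density ∝ p^11(1−p)^11 is the kernel of Beta(12, 12).
Data: 7 successes in 43 trials. The binomial likelihood contributes p^7(1−p)^36, so the posterior is Beta(12+7, 12+36) = Beta(19, 48).
For Beta(a, b) with a, b > 1 the mode is (a−1)/(a+b−2) = 18/65 ≈ 0.277.

p̂_MAP = 0.277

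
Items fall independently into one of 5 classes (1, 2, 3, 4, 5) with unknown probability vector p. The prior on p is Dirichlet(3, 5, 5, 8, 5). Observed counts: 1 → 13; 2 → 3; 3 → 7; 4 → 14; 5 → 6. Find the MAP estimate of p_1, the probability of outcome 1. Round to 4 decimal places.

The posterior is Dirichlet(αᵢ + nᵢ) = Dirichlet(16, 8, 12, 22, 11).
For a Dirichlet(a₁,…,a_K) with all aᵢ > 1, the mode has j-th component (aⱼ − 1)/(Σaᵢ − K).
Here Σaᵢ = 69 and K = 5, so p_1 = (16 − 1)/(69 − 5) = 15/64 ≈ 0.2344.

MAP estimate: 0.2344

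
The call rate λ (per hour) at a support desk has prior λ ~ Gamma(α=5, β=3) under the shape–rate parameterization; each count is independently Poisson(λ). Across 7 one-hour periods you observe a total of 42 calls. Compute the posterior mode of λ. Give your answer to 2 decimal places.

Σxᵢ = 42, n = 7.
Posterior ∝ λ^4e^(−3λ) · λ^42e^(−7λ) = λ^46e^(−10λ), i.e. Gamma(shape=47, rate=10).
The mode of a Gamma(a, b) with a ≥ 1 (shape–rate) is (a−1)/b = 46/10 ≈ 4.60.

λ̂_MAP = 4.60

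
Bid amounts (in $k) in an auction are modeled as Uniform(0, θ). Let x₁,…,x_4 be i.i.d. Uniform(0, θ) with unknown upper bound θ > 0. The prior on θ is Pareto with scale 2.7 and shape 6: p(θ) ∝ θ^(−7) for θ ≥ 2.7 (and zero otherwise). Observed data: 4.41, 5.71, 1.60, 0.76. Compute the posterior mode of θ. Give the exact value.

The Uniform(0, θ) likelihood is θ^(−n) for θ ≥ max(xᵢ), zero otherwise. Here max(xᵢ) = 5.71.
Posterior ∝ θ^(−7) · θ^(−4) = θ^(−11) on θ ≥ max(2.7, 5.71) = 5.71.
This density is strictly decreasing in θ, so the posterior mode lies at the lower boundary of the support.

θ̂_MAP = 5.71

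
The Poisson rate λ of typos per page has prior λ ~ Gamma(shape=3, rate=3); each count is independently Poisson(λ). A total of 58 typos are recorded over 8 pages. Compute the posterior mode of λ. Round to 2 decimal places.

Σxᵢ = 58, n = 8.
Posterior ∝ λ^2e^(−3λ) · λ^58e^(−8λ) = λ^60e^(−11λ), i.e. Gamma(shape=61, rate=11).
The mode of a Gamma(a, b) with a ≥ 1 (shape–rate) is (a−1)/b = 60/11 ≈ 5.45.

λ̂_MAP = 5.45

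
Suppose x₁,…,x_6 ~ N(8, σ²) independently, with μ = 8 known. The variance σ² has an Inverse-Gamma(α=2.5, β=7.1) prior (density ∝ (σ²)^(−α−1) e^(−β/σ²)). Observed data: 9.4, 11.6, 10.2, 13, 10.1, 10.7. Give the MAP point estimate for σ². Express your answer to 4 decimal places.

σ̂²_MAP = 5.4354

Sum of squared deviations about the known mean: SS = (9.4−8)² + (11.6−8)² + (10.2−8)² + (13−8)² + (10.1−8)² + (10.7−8)² = 56.46.
The Normal likelihood contributes (σ²)^(−n/2) exp(−SS/(2σ²)), so the posterior is Inverse-Gamma(α + n/2, β + SS/2) = Inverse-Gamma(5.5, 35.33).
The mode of Inverse-Gamma(a, b) is b/(a+1) = 35.33/6.5 ≈ 5.4354.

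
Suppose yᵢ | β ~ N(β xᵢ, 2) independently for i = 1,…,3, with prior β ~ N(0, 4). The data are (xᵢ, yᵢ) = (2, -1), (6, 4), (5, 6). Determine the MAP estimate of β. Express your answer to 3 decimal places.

log p(β | y) = −Σ(yᵢ − βxᵢ)²/(2·2) − β²/(2·4) + const.
Setting the derivative to zero: Σxᵢ(yᵢ − βxᵢ)/2 − β/4 = 0, so β = Σxᵢyᵢ / (Σxᵢ² + σ²/τ²).
Σxᵢyᵢ = 2·(-1) + 6·4 + 5·6 = 52; Σxᵢ² = 65; σ²/τ² = 0.5.
β̂_MAP = 52 / (65 + 0.5) = 52/65.5 ≈ 0.794.

β̂_MAP = 0.794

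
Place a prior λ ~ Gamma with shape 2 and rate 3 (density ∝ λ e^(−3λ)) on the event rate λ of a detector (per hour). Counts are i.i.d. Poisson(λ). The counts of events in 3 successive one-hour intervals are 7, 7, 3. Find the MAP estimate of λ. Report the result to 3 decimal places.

Σxᵢ = 7+7+3 = 17, with n = 3.
Posterior ∝ λe^(−3λ) · λ^17e^(−3λ) = λ^18e^(−6λ), i.e. Gamma(shape=19, rate=6).
The mode of a Gamma(a, b) with a ≥ 1 (shape–rate) is (a−1)/b = 18/6 ≈ 3.000.

λ̂_MAP = 3.000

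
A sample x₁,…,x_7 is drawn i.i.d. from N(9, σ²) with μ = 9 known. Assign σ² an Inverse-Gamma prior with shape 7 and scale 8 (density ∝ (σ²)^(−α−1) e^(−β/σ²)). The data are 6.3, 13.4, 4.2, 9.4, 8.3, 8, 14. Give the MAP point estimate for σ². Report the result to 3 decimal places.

σ̂²_MAP = 4.015

Sum of squared deviations about the known mean: SS = (6.3−9)² + (13.4−9)² + (4.2−9)² + (9.4−9)² + (8.3−9)² + (8−9)² + (14−9)² = 76.34.
The Normal likelihood contributes (σ²)^(−n/2) exp(−SS/(2σ²)), so the posterior is Inverse-Gamma(α + n/2, β + SS/2) = Inverse-Gamma(10.5, 46.17).
The mode of Inverse-Gamma(a, b) is b/(a+1) = 46.17/11.5 ≈ 4.015.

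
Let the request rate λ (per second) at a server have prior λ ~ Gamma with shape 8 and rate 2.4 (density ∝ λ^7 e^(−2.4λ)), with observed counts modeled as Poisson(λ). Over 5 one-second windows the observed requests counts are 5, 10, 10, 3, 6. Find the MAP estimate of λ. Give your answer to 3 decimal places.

λ̂_MAP = 5.541

Σxᵢ = 5+10+10+3+6 = 34, with n = 5.
Posterior ∝ λ^7e^(−2.4λ) · λ^34e^(−5λ) = λ^41e^(−7.4λ), i.e. Gamma(shape=42, rate=7.4).
The mode of a Gamma(a, b) with a ≥ 1 (shape–rate) is (a−1)/b = 41/7.4 ≈ 5.541.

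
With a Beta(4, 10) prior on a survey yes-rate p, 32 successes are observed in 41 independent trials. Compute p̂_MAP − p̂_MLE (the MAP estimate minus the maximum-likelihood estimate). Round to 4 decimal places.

MAP − MLE = -0.1201

Posterior is Beta(36, 19); MAP = (36−1)/(55−2) = 35/53 ≈ 0.66038.
MLE ignores the prior: p̂_MLE = k/n = 32/41 ≈ 0.78049.
Difference = 35/53 − 32/41 = -261/2173 ≈ -0.1201.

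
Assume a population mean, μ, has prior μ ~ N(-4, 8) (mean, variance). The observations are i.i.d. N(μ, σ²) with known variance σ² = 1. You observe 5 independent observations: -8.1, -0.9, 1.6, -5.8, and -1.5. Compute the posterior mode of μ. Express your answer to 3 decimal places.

n = 5; x̄ = ((-8.1) + (-0.9) + 1.6 + (-5.8) + (-1.5))/5 = -14.7/5 = -2.94.
For a Normal prior and Normal likelihood with known variance, the posterior is Normal; its mode equals its mean, the precision-weighted average.
Prior precision 1/σ₀² = 1/8 = 0.125; data precision n/σ² = 5/1 = 5.
μ̂ = (0.125·(-4) + 5·(-2.94)) / (0.125 + 5) = (-15.2)/5.125 = -608/205 ≈ -2.966.

μ̂_MAP = -2.966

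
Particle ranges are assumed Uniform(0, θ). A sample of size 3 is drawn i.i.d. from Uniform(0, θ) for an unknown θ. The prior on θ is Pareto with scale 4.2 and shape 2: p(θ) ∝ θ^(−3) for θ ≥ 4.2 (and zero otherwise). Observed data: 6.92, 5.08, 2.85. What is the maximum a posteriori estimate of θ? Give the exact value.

The Uniform(0, θ) likelihood is θ^(−n) for θ ≥ max(xᵢ), zero otherwise. Here max(xᵢ) = 6.92.
Posterior ∝ θ^(−3) · θ^(−3) = θ^(−6) on θ ≥ max(4.2, 6.92) = 6.92.
This density is strictly decreasing in θ, so the posterior mode lies at the lower boundary of the support.

θ̂_MAP = 6.92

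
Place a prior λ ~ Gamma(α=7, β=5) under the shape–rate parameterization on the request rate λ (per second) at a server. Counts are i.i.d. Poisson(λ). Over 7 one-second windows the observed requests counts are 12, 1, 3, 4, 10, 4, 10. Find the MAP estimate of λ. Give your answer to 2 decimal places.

Σxᵢ = 12+1+3+4+10+4+10 = 44, with n = 7.
Posterior ∝ λ^6e^(−5λ) · λ^44e^(−7λ) = λ^50e^(−12λ), i.e. Gamma(shape=51, rate=12).
The mode of a Gamma(a, b) with a ≥ 1 (shape–rate) is (a−1)/b = 50/12 ≈ 4.17.

λ̂_MAP = 4.17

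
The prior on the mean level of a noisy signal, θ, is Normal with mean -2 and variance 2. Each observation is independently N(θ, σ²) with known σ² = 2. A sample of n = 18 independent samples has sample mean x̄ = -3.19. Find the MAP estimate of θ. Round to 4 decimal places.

θ̂_MAP = -3.1274

n = 18, x̄ = -3.19.
For a Normal prior and Normal likelihood with known variance, the posterior is Normal; its mode equals its mean, the precision-weighted average.
Prior precision 1/σ₀² = 1/2 = 0.5; data precision n/σ² = 18/2 = 9.
θ̂ = (0.5·(-2) + 9·(-3.19)) / (0.5 + 9) = (-29.71)/9.5 = -2971/950 ≈ -3.1274.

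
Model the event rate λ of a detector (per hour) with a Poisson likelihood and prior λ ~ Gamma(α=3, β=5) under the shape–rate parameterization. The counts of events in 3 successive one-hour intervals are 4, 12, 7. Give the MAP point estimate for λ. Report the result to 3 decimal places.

Σxᵢ = 4+12+7 = 23, with n = 3.
Posterior ∝ λ^2e^(−5λ) · λ^23e^(−3λ) = λ^25e^(−8λ), i.e. Gamma(shape=26, rate=8).
The mode of a Gamma(a, b) with a ≥ 1 (shape–rate) is (a−1)/b = 25/8 ≈ 3.125.

λ̂_MAP = 3.125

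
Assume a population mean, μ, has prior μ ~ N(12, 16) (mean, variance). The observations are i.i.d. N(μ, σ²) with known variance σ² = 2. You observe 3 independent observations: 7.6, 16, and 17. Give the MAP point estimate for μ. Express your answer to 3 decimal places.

μ̂_MAP = 13.472

n = 3; x̄ = (7.6 + 16 + 17)/3 = 40.6/3 = 203/15 ≈ 13.5333.
For a Normal prior and Normal likelihood with known variance, the posterior is Normal; its mode equals its mean, the precision-weighted average.
Prior precision 1/σ₀² = 1/16 = 0.0625; data precision n/σ² = 3/2 = 1.5.
μ̂ = (0.0625·12 + 1.5·(203/15)) / (0.0625 + 1.5) = 21.05/1.5625 = 13.472.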